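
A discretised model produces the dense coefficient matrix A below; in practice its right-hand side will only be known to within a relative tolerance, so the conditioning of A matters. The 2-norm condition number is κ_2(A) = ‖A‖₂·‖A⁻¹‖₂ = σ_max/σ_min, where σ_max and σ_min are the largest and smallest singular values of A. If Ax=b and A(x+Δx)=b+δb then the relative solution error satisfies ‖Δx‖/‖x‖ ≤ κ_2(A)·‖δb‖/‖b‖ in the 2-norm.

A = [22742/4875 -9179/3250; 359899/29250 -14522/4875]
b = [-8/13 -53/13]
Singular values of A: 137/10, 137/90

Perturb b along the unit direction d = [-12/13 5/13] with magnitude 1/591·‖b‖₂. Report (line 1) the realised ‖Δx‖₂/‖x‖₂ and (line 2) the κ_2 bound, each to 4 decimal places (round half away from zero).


from the listed singular values, σ₁ = 137/10, σ_n = 137/90
condition number: (137/10) ÷ (137/90) = 9.0000
perturbation bound = 9.0000·1/591 = 0.0152
solve Ax = b  →  x = [-0.4642 -0.5489]
‖b‖ = 4.1231, ‖x‖ = 0.7189
δb = ε·‖b‖·d = [-0.0064 0.0027]; solving A·Δx = δb gives ‖Δx‖ = 0.0046
dividing the unrounded norms, ‖Δx‖/‖x‖ = 0.0064
realised/bound (from unrounded values) ≈ 0.4186

0.0064
0.0152


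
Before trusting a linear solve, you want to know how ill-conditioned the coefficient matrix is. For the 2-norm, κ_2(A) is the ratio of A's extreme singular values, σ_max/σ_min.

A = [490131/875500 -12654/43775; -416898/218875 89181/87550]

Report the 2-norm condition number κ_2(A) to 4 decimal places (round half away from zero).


AᵀA = [4833746361/1226400400 -64448703/30660010; -64448703/30660010 13749993/12264004]; tr = 21483549/4243600, det = 6561/16974400
eigenvalues of AᵀA: λ = (tr ± √(tr²−4·det))/2 = 81/16, 81/1060900
κ = σ_max/σ_min = (9/4)/(9/1030) = 257.5000

257.5000


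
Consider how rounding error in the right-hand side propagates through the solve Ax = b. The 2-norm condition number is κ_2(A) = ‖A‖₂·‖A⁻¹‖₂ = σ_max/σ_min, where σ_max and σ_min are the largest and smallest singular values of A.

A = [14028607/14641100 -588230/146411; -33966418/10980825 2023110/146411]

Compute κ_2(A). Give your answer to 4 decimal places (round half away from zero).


M = AᵀA = [32369115451609/3086810052624 -1997515614445/42872361842; -1997515614445/42872361842 4438988605000/21436180921]. tr(M)=399514262089/1836293904, det(M)=302934025/459073476
eigenvalues of AᵀA: λ = (tr ± √(tr²−4·det))/2 = 3481/16, 348100/114768369
κ_2(A) = √(λ_max/λ_min) = √((3481/16) / (348100/114768369)) = 267.8250

267.8250


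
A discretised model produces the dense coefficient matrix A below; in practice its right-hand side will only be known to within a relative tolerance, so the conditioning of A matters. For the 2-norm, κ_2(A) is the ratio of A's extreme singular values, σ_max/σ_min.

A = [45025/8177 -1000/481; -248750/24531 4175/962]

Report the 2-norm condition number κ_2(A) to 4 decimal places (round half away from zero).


AᵀA = [277238125/2082249 -38490625/694083; -38490625/694083 21430625/925444]; tr = 7703125/49284, det = 390625/49284
eigenvalues of AᵀA: λ = (tr ± √(tr²−4·det))/2 = 625/4, 625/12321
σ_max=√(625/4)=(25/2), σ_min=√(625/12321)=(25/111) → κ = 55.5000

55.5000


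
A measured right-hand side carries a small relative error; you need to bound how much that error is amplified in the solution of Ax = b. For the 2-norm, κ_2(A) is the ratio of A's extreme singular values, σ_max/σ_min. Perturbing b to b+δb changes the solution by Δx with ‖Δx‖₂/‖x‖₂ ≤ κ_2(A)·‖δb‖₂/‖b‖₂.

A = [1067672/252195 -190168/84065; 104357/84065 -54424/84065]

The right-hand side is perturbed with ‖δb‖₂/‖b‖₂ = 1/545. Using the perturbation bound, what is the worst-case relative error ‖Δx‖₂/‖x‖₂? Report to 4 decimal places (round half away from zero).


AᵀA = [2912792825/149652513 -517825000/49884171; -517825000/49884171 92060800/16628057]; tr = 220078825/8803089, det = 40000/8803089
solving λ² − 220078825/8803089·λ + 40000/8803089 = 0 gives λ = 25, 1600/8803089
κ_2(A) = √(λ_max/λ_min) = √(25 / (1600/8803089)) = 370.8750
worst-case relative error ≤ 370.8750 × 1/545 = 0.6805

0.6805


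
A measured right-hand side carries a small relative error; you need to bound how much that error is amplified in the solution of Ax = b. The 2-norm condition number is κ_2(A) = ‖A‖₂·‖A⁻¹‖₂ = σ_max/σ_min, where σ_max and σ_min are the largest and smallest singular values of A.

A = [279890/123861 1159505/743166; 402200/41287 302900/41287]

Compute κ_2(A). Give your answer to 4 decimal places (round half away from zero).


113.2875

AᵀA = [912684100/9126441 2053289225/27379323; 2053289225/27379323 18483603025/328551876]; tr = 51340230625/328551876, det = 156250000/82137969
char-poly roots: 625/4 and 1000000/82137969
σ_max=√(625/4)=(25/2), σ_min=√(1000000/82137969)=(1000/9063) → κ = 113.2875


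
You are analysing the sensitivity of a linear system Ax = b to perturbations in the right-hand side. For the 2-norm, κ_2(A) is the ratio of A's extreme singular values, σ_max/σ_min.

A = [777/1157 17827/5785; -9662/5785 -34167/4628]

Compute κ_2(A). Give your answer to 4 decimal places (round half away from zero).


AᵀA = [641701/198025 228123/15842; 228123/15842 202777681/3168400]; tr = 213044897/3168400, det = 2825761/79210000
char-poly roots: 1681/25 and 1681/3168400
κ_2(A) = √(λ_max/λ_min) = √((1681/25) / (1681/3168400)) = 356.0000

356.0000


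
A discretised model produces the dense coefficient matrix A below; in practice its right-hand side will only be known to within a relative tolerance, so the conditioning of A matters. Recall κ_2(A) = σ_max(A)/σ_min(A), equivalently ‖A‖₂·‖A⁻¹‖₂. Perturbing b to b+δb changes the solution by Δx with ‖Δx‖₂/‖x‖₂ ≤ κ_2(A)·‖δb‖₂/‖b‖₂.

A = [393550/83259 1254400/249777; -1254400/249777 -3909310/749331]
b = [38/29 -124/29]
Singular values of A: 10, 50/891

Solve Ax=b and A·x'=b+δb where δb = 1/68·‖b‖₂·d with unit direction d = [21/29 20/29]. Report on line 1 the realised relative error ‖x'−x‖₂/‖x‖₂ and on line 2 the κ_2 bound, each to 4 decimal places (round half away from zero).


0.0329
2.6206

largest singular value 10, smallest 50/891
condition number: 10 ÷ (50/891) = 178.2000
κ_2(A)·‖δb‖/‖b‖ = 2.6206
solve Ax = b  →  x = [26.0841 -24.2897]
2-norm of b is 4.4721; of x, 35.6422
Δx = A⁻¹·δb where δb = 1/68·4.4721·d; ‖Δx‖ = 1.1720
realised ‖Δx‖/‖x‖ = 0.0329
so the bound overstates the realised error by a factor of ≈ 79.6985 (computed from the unrounded values)


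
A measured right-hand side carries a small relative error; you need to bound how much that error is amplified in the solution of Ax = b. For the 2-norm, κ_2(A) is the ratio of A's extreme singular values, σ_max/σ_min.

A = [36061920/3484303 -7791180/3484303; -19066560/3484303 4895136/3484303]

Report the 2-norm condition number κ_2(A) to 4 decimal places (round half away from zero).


M = AᵀA = [5757770880000/42008191681 -1295149875840/42008191681; -1295149875840/42008191681 292957931664/42008191681]. tr(M)=3599481744/24990001, det(M)=132710400/24990001
solving λ² − 3599481744/24990001·λ + 132710400/24990001 = 0 gives λ = 144, 921600/24990001
so κ_2 = √(144 / (921600/24990001)) = 62.4875

62.4875


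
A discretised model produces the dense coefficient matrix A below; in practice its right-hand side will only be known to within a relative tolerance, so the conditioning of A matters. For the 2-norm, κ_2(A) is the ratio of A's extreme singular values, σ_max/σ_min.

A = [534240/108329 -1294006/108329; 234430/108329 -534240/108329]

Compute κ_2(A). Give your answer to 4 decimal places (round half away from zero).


AᵀA = [2014022500/69438889 -4831666560/69438889; -4831666560/69438889 11596827844/69438889]; tr = 80537576/410881, det = 960400/410881
eigenvalues of AᵀA: λ = (tr ± √(tr²−4·det))/2 = 196, 4900/410881
κ_2(A) = √(λ_max/λ_min) = √(196 / (4900/410881)) = 128.2000

128.2000


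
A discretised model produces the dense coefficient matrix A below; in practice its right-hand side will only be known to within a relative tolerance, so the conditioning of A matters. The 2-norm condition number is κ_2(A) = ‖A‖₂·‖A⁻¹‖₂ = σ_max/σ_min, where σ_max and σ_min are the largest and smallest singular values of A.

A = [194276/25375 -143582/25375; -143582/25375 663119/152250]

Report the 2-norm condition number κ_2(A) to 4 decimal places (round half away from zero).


form AᵀA = [2334358196/25755625 -5251583441/77266875; -5251583441/77266875 47275810969/927202500] with trace 5252508241/37088100 and determinant 334084/189225
λ_max, λ_min = (5252508241/37088100 ± √27579128637785400481/1375527161610000)/2 = 14161/100, 4624/370881
so κ_2 = √((14161/100) / (4624/370881)) = 106.5750

106.5750


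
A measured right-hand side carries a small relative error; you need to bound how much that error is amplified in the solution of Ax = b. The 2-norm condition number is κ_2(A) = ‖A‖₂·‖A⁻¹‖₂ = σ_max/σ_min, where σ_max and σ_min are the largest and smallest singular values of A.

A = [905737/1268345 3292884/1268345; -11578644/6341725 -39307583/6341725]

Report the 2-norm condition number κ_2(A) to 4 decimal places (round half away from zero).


156.1040

form AᵀA = [914638962769/237973230625 3134264390208/237973230625; 3134264390208/237973230625 10746527853481/237973230625] with trace 18657866906/380757169 and determinant 37515625/380757169
λ_max, λ_min = (18657866906/380757169 ± √348058860109336950336/144976021744894561)/2 = 49, 765625/380757169
κ_2(A) = √(λ_max/λ_min) = √(49 / (765625/380757169)) = 156.1040


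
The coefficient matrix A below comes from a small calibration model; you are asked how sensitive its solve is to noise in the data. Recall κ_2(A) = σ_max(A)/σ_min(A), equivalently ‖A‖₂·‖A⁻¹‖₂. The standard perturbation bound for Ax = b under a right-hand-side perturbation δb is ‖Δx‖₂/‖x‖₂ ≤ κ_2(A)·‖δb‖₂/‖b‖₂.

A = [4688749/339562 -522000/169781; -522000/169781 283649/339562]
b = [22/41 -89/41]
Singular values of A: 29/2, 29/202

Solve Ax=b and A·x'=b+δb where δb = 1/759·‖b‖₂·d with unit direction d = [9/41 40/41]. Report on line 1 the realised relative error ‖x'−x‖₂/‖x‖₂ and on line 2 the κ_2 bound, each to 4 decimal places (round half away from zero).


0.0015
0.1331

largest singular value 29/2, smallest 29/202
κ_2(A) = (29/2) / (29/202) = 101.0000
worst-case relative error ≤ 101.0000 × 1/759 = 0.1331
solve Ax = b  →  x = [-2.9907 -13.6064]
‖b‖ = 2.2361, ‖x‖ = 13.9312
re-solving with b+δb shifts x by Δx of norm 0.0205
realised ‖Δx‖/‖x‖ = 0.0015
so the bound overstates the realised error by a factor of ≈ 90.3383 (computed from the unrounded values)


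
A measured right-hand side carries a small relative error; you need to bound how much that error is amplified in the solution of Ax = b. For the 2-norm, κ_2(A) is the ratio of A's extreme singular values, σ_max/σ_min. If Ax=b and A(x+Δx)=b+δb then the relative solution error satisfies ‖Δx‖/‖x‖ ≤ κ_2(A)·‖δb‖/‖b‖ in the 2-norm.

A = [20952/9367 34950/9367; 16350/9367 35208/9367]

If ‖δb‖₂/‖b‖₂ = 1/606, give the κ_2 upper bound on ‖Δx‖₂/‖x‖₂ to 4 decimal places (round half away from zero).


AᵀA = [839844/104329 1555200/104329; 1555200/104329 2926404/104329]; tr = 13032/361, det = 1296/361
λ_max, λ_min = (13032/361 ± √167961600/130321)/2 = 36, 36/361
σ_max=√36=6, σ_min=√(36/361)=(6/19) → κ = 19.0000
κ_2(A)·‖δb‖/‖b‖ = 0.0314

0.0314


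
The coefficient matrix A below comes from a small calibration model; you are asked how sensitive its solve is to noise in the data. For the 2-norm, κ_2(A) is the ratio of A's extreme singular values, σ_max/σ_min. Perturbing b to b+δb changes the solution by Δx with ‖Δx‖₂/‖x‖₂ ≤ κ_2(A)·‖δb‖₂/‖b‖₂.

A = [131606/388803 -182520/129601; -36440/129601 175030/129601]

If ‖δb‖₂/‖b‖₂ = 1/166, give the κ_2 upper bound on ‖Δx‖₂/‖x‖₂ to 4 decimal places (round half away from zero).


AᵀA = [34804996/179747649 -17104640/19971961; -17104640/19971961 76039300/19971961]; tr = 427816/106929, det = 400/106929
char-poly roots: 4 and 100/106929
κ_2(A) = √(λ_max/λ_min) = √(4 / (100/106929)) = 65.4000
bound on ‖Δx‖/‖x‖: κ·ε = 65.4000·1/166 = 0.3940

0.3940


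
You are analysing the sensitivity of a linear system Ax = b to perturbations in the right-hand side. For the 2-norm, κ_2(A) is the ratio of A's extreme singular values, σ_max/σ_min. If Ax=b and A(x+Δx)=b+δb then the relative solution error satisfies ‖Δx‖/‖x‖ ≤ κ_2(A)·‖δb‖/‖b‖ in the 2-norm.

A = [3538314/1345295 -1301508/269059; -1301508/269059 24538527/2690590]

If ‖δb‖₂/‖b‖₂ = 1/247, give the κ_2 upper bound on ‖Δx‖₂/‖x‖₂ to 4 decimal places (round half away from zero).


AᵀA = [11167869492/368373425 -837520398/14734937; -837520398/14734937 157038798033/1473493700]; tr = 11865310353/86676100, det = 187388721/541725625
char-poly roots: 13689/100 and 54756/21669025
κ_2(A) = √(λ_max/λ_min) = √((13689/100) / (54756/21669025)) = 232.7500
perturbation bound = 232.7500·1/247 = 0.9423

0.9423


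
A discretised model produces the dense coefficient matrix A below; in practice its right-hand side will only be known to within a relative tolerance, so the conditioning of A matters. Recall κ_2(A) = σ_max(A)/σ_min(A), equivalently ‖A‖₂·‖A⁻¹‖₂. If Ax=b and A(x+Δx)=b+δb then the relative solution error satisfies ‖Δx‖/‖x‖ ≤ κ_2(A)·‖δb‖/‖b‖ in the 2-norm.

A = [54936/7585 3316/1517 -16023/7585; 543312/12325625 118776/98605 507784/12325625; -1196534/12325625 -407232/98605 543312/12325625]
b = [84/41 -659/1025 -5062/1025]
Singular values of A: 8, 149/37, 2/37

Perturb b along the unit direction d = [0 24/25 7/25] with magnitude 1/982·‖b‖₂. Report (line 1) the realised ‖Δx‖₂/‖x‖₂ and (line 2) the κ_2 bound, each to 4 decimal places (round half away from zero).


0.0027
0.1507

largest singular value 8, smallest 2/37
κ = σ_max/σ_min = 8/(2/37) = 148.0000
bound on ‖Δx‖/‖x‖: κ·ε = 148.0000·1/982 = 0.1507
solve Ax = b  →  x = [-10.3944 1.0611 -35.5100]
‖b‖ = 5.3852, ‖x‖ = 37.0152
δb = ε·‖b‖·d = [0.0000 0.0053 0.0015]; solving A·Δx = δb gives ‖Δx‖ = 0.1015
realised ‖Δx‖/‖x‖ = 0.0027
so the bound overstates the realised error by a factor of ≈ 54.9884 (computed from the unrounded values)


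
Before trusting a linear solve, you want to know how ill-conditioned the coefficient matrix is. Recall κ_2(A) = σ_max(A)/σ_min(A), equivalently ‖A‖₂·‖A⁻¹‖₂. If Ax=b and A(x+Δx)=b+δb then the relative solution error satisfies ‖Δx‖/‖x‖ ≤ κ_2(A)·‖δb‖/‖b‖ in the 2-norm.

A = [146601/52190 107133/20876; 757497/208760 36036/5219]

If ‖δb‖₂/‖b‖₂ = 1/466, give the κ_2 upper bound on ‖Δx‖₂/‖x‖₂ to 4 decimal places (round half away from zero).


0.2635

M = AᵀA = [36706854249/1743229504 8600593365/217903688; 8600593365/217903688 32254972425/435807376]. tr(M)=573448941/6031936, det(M)=57836025/96510976
solving λ² − 573448941/6031936·λ + 57836025/96510976 = 0 gives λ = 1521/16, 38025/6031936
so κ_2 = √((1521/16) / (38025/6031936)) = 122.8000
worst-case relative error ≤ 122.8000 × 1/466 = 0.2635


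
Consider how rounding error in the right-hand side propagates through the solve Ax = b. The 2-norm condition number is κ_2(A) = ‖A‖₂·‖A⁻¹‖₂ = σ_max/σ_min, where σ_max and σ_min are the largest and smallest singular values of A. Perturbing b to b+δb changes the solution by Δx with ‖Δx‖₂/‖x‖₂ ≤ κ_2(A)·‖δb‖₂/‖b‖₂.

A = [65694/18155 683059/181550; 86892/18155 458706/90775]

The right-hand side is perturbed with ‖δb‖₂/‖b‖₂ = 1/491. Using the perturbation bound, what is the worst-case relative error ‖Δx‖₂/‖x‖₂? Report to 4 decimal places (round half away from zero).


0.5546

AᵀA = [474636852/13184161 2491772829/65920805; 2491772829/65920805 52328575009/1318416100]; tr = 99792260209/1318416100, det = 25462116/329604025
λ_max, λ_min = (99792260209/1318416100 ± √9957958083001973242081/1738221012739210000)/2 = 7569/100, 13456/13184161
κ_2(A) = √(λ_max/λ_min) = √((7569/100) / (13456/13184161)) = 272.3250
worst-case relative error ≤ 272.3250 × 1/491 = 0.5546


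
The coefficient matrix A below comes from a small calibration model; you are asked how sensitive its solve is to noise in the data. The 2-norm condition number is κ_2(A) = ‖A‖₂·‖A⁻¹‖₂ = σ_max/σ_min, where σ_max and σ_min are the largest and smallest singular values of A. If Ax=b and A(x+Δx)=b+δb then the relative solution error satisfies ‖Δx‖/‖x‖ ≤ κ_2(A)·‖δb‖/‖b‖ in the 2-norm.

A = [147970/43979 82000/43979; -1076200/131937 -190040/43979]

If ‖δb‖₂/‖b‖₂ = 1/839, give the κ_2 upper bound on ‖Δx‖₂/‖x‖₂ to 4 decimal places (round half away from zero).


AᵀA = [8019304900/103002201 1425572000/34334067; 1425572000/34334067 253486400/11444689]; tr = 35642500/356409, det = 160000/356409
solving λ² − 35642500/356409·λ + 160000/356409 = 0 gives λ = 100, 1600/356409
σ_max=√100=10, σ_min=√(1600/356409)=(40/597) → κ = 149.2500
perturbation bound = 149.2500·1/839 = 0.1779

0.1779


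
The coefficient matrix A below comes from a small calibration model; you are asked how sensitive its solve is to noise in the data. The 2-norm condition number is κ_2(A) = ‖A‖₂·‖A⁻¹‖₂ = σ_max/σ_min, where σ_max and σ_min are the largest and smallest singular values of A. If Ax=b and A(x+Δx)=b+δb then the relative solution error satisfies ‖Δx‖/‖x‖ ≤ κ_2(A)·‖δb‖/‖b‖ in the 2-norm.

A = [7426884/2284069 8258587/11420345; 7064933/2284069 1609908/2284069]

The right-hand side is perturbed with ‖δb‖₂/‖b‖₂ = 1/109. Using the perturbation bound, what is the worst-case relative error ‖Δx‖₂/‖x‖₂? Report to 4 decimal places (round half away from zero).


3.5248

AᵀA = [124936842145/6203295121 140552947008/31016475605; 140552947008/31016475605 158144296609/155082378025]; tr = 1952150714/92256025, det = 279841/92256025
eigenvalues of AᵀA: λ = (tr ± √(tr²−4·det))/2 = 529/25, 529/3690241
κ_2(A) = √(λ_max/λ_min) = √((529/25) / (529/3690241)) = 384.2000
bound on ‖Δx‖/‖x‖: κ·ε = 384.2000·1/109 = 3.5248


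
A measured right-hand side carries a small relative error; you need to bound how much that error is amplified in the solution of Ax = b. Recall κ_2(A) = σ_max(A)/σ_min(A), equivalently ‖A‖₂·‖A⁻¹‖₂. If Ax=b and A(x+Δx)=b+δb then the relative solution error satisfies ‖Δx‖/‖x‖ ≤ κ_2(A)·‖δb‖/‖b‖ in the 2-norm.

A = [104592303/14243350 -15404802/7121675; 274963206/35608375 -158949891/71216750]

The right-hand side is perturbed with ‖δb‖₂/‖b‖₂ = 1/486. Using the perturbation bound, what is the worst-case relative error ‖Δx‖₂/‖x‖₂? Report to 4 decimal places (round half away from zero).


AᵀA = [684789304145409/6030708062500 -49932202487328/1507677015625; -49932202487328/1507677015625 58259049125841/6030708062500]; tr = 594438682617/4824566450, det = 151807041/1543861264
solving λ² − 594438682617/4824566450·λ + 151807041/1543861264 = 0 gives λ = 12321/100, 308025/385965316
σ_max=√(12321/100)=(111/10), σ_min=√(308025/385965316)=(555/19646) → κ = 392.9200
worst-case relative error ≤ 392.9200 × 1/486 = 0.8085

0.8085


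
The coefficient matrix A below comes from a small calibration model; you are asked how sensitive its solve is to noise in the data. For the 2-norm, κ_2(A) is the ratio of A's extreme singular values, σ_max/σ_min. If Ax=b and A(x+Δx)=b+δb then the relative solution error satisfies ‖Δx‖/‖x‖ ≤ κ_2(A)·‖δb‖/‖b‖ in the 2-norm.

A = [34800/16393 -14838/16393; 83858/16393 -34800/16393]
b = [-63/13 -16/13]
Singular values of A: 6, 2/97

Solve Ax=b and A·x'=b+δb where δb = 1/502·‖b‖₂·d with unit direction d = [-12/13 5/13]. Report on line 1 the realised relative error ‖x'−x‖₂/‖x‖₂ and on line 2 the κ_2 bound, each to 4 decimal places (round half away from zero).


from the listed singular values, σ₁ = 6, σ_n = 2/97
κ = σ_max/σ_min = 6/(2/97) = 291.0000
κ_2(A)·‖δb‖/‖b‖ = 0.5797
solve Ax = b  →  x = [74.1538 179.2692]
‖b‖ = 5.0000, ‖x‖ = 194.0006
re-solving with b+δb shifts x by Δx of norm 0.4831
relative error = 0.0025
so the bound overstates the realised error by a factor of ≈ 232.8008 (computed from the unrounded values)

0.0025
0.5797


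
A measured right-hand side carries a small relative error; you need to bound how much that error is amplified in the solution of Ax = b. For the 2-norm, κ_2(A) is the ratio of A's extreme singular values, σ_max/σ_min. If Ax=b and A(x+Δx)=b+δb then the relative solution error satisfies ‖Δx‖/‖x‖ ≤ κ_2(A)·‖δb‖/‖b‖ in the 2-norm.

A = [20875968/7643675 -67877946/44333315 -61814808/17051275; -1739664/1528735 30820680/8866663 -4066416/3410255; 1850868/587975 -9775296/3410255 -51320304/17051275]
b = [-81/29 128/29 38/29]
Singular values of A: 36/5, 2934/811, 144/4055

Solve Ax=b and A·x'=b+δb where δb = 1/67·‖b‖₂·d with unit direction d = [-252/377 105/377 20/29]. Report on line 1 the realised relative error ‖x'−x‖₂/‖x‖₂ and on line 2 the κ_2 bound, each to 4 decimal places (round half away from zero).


largest singular value 36/5, smallest 144/4055
κ = σ_max/σ_min = (36/5)/(144/4055) = 202.7500
κ_2(A)·‖δb‖/‖b‖ = 3.0261
solve Ax = b  →  x = [89.9444 47.3629 48.5287]
‖b‖₂ = 5.3852 and ‖x‖₂ = 112.6423
Δx = A⁻¹·δb where δb = 1/67·5.3852·d; ‖Δx‖ = 2.2634
relative error = 0.0201
realised/bound (from unrounded values) ≈ 0.0066

0.0201
3.0261


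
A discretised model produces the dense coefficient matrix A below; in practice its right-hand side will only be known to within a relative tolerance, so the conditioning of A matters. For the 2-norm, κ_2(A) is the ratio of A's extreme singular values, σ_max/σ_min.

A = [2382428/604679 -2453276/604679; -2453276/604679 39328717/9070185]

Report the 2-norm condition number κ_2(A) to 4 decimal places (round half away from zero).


107.8500

form AᵀA = [13905500960/434764201 -218972055932/6521463015; -218972055932/6521463015 3449375369329/97821945225] with trace 7821775369/116316225 and determinant 45212176/116316225
char-poly roots: 1681/25 and 26896/4652649
κ_2(A) = √(λ_max/λ_min) = √((1681/25) / (26896/4652649)) = 107.8500


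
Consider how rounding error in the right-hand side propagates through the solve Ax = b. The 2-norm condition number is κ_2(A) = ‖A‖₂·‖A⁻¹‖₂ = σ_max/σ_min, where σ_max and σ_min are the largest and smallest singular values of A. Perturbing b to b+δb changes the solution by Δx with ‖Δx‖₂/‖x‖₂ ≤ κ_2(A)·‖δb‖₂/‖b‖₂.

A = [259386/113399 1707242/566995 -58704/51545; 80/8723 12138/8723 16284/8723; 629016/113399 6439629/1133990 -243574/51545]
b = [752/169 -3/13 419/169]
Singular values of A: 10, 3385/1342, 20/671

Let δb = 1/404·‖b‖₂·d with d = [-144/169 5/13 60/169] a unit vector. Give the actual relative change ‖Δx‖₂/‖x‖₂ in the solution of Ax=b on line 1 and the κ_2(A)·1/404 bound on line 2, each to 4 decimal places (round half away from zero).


0.0042
0.8304

largest singular value 10, smallest 20/671
κ_2(A) = 10 / (20/671) = 335.5000
perturbation bound = 335.5000·1/404 = 0.8304
solve Ax = b  →  x = [-80.2800 48.8059 -36.1088]
‖b‖₂ = 5.0990 and ‖x‖₂ = 100.6516
re-solving with b+δb shifts x by Δx of norm 0.4234
realised ‖Δx‖/‖x‖ = 0.0042
tightness: 0.0042 against a bound of 0.8304 (unrounded ratio ≈ 0.0051)


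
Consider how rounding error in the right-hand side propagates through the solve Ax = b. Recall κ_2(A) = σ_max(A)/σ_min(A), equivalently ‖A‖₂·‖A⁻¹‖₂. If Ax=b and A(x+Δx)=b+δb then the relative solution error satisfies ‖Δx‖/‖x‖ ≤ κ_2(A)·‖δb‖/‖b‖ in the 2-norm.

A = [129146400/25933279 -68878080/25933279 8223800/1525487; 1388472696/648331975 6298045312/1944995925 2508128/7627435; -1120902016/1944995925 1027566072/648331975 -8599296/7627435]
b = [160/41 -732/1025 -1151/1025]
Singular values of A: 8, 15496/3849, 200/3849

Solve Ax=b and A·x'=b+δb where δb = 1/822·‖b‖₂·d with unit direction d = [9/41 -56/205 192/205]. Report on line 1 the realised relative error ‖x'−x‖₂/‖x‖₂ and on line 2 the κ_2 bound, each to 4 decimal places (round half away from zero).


0.1729
0.1873

largest singular value 8, smallest 200/3849
κ_2(A) = 8 / (200/3849) = 153.9600
worst-case relative error ≤ 153.9600 × 1/822 = 0.1873
solve Ax = b  →  x = [0.2026 -0.3896 0.3448]
2-norm of b is 4.1231; of x, 0.5583
δb = ε·‖b‖·d = [0.0011 -0.0014 0.0047]; solving A·Δx = δb gives ‖Δx‖ = 0.0965
realised ‖Δx‖/‖x‖ = 0.1729
realised/bound (from unrounded values) ≈ 0.9231


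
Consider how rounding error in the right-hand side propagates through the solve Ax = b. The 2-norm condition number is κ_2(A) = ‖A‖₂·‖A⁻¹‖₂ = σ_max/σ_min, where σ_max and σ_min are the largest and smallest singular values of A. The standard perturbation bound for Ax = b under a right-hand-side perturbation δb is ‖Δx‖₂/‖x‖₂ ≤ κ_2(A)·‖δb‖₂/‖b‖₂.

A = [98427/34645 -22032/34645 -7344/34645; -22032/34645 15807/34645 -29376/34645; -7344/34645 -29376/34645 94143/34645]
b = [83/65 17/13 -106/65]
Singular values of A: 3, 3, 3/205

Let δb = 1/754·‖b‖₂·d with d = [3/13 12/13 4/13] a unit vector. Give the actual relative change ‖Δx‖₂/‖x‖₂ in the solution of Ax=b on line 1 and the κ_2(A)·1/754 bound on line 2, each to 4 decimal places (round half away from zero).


0.0032
0.2719

from the listed singular values, σ₁ = 3, σ_n = 3/205
κ_2(A) = 3 / (3/205) = 205.0000
worst-case relative error ≤ 205.0000 × 1/754 = 0.2719
solve Ax = b  →  x = [16.1179 63.2051 20.3795]
2-norm of b is 2.4495; of x, 68.3374
δb = ε·‖b‖·d = [0.0007 0.0030 0.0010]; solving A·Δx = δb gives ‖Δx‖ = 0.2220
dividing the unrounded norms, ‖Δx‖/‖x‖ = 0.0032
tightness: 0.0032 against a bound of 0.2719 (unrounded ratio ≈ 0.0119)


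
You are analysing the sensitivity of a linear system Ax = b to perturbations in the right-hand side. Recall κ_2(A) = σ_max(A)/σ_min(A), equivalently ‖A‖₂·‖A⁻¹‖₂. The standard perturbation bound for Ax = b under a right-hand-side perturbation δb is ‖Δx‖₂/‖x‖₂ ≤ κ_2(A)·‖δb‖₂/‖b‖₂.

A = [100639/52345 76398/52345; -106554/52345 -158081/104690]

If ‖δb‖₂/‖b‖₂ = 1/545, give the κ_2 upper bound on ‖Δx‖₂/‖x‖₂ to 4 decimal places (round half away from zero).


0.3312

AᵀA = [25543357/3258025 19156599/3258025; 19156599/3258025 57474697/13032100]; tr = 6385925/521284, det = 2401/521284
λ_max, λ_min = (6385925/521284 ± √40775031694089/271737008656)/2 = 49/4, 49/130321
κ = σ_max/σ_min = (7/2)/(7/361) = 180.5000
perturbation bound = 180.5000·1/545 = 0.3312


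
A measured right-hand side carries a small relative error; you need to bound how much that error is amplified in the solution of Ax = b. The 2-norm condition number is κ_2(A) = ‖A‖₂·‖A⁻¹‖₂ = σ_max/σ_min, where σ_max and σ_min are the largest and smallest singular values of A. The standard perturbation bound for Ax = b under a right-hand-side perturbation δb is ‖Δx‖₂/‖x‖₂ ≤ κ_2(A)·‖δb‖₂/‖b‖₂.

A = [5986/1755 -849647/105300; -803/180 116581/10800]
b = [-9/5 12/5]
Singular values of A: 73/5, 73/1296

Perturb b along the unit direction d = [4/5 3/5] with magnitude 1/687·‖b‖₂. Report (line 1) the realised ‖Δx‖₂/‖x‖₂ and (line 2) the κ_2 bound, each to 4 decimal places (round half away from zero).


0.3773
0.3773

from the listed singular values, σ₁ = 73/5, σ_n = 73/1296
κ_2(A) = (73/5) / (73/1296) = 259.2000
worst-case relative error ≤ 259.2000 × 1/687 = 0.3773
solve Ax = b  →  x = [-0.0790 0.1897]
2-norm of b is 3.0000; of x, 0.2055
Δx = A⁻¹·δb where δb = 1/687·3.0000·d; ‖Δx‖ = 0.0775
realised ‖Δx‖/‖x‖ = 0.3773
so the bound is sharp here: realised error equals the bound


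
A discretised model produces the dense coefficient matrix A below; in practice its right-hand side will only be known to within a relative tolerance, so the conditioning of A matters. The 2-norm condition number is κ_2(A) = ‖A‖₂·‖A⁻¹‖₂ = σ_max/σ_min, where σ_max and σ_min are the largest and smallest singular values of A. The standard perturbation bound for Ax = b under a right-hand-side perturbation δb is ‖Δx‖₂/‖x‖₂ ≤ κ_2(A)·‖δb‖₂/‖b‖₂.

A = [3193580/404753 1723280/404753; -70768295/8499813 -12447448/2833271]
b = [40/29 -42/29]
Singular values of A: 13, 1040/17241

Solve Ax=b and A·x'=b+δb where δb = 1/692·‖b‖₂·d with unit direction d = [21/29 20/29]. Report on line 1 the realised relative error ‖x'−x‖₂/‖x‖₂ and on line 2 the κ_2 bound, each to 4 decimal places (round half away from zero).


σ_max = 13, σ_min = 1040/17241
condition number: 13 ÷ (1040/17241) = 215.5125
bound on ‖Δx‖/‖x‖: κ·ε = 215.5125·1/692 = 0.3114
solve Ax = b  →  x = [0.1357 0.0724]
‖b‖ = 2.0000, ‖x‖ = 0.1538
δb = ε·‖b‖·d = [0.0021 0.0020]; solving A·Δx = δb gives ‖Δx‖ = 0.0479
dividing the unrounded norms, ‖Δx‖/‖x‖ = 0.3114
so the bound is sharp here: realised error equals the bound

0.3114
0.3114


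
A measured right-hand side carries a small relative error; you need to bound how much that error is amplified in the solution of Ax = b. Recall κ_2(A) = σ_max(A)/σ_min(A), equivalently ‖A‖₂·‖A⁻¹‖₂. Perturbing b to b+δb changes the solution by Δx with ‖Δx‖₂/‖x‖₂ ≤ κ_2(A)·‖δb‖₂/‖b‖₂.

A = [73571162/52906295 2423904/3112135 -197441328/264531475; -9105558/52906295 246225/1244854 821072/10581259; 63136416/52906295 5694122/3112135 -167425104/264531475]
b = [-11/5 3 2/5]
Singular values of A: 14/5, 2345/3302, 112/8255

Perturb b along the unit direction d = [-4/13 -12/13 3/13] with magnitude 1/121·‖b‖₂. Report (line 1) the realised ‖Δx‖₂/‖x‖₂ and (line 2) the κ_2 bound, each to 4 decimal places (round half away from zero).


largest singular value 14/5, smallest 112/8255
condition number: (14/5) ÷ (112/8255) = 206.3750
perturbation bound = 206.3750·1/121 = 1.7056
solve Ax = b  →  x = [-72.1685 2.8127 -128.5756]
2-norm of b is 3.7417; of x, 147.4717
re-solving with b+δb shifts x by Δx of norm 2.2792
relative error = 0.0155
realised/bound (from unrounded values) ≈ 0.0091

0.0155
1.7056


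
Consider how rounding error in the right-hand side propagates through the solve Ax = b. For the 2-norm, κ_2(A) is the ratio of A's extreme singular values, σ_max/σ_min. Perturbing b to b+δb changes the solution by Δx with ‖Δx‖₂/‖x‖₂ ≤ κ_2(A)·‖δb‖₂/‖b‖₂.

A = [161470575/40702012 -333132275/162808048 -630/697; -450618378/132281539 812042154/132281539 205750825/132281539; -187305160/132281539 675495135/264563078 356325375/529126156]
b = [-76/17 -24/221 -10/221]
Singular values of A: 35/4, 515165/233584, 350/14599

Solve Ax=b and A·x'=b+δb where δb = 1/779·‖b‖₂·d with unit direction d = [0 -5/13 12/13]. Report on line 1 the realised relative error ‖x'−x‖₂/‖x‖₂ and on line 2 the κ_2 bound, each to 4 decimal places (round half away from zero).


0.1310
0.4685

largest singular value 35/4, smallest 350/14599
condition number: (35/4) ÷ (350/14599) = 364.9750
perturbation bound = 364.9750·1/779 = 0.4685
solve Ax = b  →  x = [-1.5847 -0.9098 0.0502]
2-norm of b is 4.4721; of x, 1.8280
with δb = [0.0000 -0.0022 0.0053], A·Δx = δb → ‖Δx‖ = 0.2395
realised ‖Δx‖/‖x‖ = 0.1310
tightness: 0.1310 against a bound of 0.4685 (unrounded ratio ≈ 0.2796)


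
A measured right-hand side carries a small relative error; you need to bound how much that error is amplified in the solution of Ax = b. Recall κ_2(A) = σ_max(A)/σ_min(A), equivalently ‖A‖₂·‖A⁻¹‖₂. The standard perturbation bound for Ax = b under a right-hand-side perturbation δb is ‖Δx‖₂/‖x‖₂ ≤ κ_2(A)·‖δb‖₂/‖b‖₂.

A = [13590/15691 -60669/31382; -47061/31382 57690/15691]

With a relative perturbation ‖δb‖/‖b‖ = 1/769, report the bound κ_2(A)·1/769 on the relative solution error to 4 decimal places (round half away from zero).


0.0923

AᵀA = [10219689/3407716 -6123600/851929; -6123600/851929 58800249/3407716]; tr = 204201/10082, det = 6561/80656
λ_max, λ_min = (204201/10082 ± √10416243600/25411681)/2 = 81/4, 81/20164
κ_2(A) = √(λ_max/λ_min) = √((81/4) / (81/20164)) = 71.0000
κ_2(A)·‖δb‖/‖b‖ = 0.0923


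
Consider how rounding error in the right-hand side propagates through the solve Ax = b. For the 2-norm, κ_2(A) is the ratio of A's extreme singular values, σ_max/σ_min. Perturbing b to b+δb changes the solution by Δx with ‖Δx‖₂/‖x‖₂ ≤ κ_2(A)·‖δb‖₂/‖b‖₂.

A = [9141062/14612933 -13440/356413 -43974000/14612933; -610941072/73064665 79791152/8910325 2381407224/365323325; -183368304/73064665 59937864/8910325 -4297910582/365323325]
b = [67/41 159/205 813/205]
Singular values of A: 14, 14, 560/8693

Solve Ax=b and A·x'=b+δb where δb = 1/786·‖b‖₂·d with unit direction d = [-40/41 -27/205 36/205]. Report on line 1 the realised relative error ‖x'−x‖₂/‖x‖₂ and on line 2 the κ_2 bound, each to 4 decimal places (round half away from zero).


0.0055
0.2765

σ_max = 14, σ_min = 560/8693
κ = σ_max/σ_min = 14/(560/8693) = 217.3250
κ_2(A)·‖δb‖/‖b‖ = 0.2765
solve Ax = b  →  x = [-12.1941 -9.1425 -2.9633]
2-norm of b is 4.3589; of x, 15.5262
Δx = A⁻¹·δb where δb = 1/786·4.3589·d; ‖Δx‖ = 0.0861
relative error = 0.0055
realised/bound (from unrounded values) ≈ 0.0201


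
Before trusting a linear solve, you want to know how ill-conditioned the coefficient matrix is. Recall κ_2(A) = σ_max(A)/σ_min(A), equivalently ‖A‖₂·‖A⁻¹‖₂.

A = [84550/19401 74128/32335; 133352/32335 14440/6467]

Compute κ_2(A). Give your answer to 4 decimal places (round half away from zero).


167.2500

M = AᵀA = [402808996/11189025 2864288/149187; 2864288/149187 12732224/1243225]. tr(M)=517399012/11189025, det(M)=21381376/279725625
eigenvalues of AᵀA: λ = (tr ± √(tr²−4·det))/2 = 1156/25, 18496/11189025
σ_max=√(1156/25)=(34/5), σ_min=√(18496/11189025)=(136/3345) → κ = 167.2500


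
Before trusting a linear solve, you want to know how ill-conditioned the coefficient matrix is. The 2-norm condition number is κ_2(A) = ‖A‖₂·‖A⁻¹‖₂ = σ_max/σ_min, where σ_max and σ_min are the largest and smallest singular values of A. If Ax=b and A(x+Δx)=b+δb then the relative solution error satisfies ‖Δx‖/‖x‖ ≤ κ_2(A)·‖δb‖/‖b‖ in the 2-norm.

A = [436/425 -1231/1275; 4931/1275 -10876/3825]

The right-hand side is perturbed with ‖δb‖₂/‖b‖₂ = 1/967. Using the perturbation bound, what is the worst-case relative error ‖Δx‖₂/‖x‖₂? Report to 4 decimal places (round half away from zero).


0.0316

AᵀA = [41641/2601 -93536/7803; -93536/7803 211081/23409]; tr = 585850/23409, det = 15625/23409
char-poly roots: 25 and 625/23409
κ_2(A) = √(λ_max/λ_min) = √(25 / (625/23409)) = 30.6000
perturbation bound = 30.6000·1/967 = 0.0316


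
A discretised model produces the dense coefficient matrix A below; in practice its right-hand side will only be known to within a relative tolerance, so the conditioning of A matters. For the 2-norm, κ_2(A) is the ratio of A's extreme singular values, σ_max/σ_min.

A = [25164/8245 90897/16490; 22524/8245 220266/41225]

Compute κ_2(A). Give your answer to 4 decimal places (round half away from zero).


AᵀA = [67091616/3998825 628211862/19994125; 628211862/19994125 23566179897/399882500]; tr = 1780902441/23522500, det = 229159044/147015625
solving λ² − 1780902441/23522500·λ + 229159044/147015625 = 0 gives λ = 7569/100, 121104/5880625
κ_2(A) = √(λ_max/λ_min) = √((7569/100) / (121104/5880625)) = 60.6250

60.6250


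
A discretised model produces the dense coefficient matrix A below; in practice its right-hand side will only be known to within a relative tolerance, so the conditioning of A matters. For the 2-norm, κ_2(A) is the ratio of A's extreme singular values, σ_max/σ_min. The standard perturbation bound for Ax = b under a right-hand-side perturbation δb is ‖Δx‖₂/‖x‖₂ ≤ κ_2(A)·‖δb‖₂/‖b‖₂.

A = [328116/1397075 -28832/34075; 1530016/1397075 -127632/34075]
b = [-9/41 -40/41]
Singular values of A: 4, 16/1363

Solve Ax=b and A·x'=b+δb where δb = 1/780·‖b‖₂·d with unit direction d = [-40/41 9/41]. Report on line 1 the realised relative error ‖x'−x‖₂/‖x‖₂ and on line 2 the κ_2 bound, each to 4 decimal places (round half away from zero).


0.4369
0.4369

largest singular value 4, smallest 16/1363
κ_2(A) = 4 / (16/1363) = 340.7500
perturbation bound = 340.7500·1/780 = 0.4369
solve Ax = b  →  x = [-0.0700 0.2400]
‖b‖ = 1.0000, ‖x‖ = 0.2500
δb = ε·‖b‖·d = [-0.0013 0.0003]; solving A·Δx = δb gives ‖Δx‖ = 0.1092
realised ‖Δx‖/‖x‖ = 0.4369
so the bound is sharp here: realised error equals the bound


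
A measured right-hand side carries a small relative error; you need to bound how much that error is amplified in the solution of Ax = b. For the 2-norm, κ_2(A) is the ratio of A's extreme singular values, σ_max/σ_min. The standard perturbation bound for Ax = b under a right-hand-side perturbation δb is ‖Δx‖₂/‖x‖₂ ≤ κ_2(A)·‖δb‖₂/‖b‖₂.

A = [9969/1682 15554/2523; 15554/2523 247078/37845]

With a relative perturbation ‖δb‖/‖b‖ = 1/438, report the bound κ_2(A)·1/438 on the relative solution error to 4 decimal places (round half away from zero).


0.5096

form AᵀA = [2214193/30276 8718017/113535; 8718017/113535 137314024/1703025] with trace 1245481/8100 and determinant 961/2025
eigenvalues of AᵀA: λ = (tr ± √(tr²−4·det))/2 = 3844/25, 1/324
κ_2(A) = √(λ_max/λ_min) = √((3844/25) / (1/324)) = 223.2000
bound on ‖Δx‖/‖x‖: κ·ε = 223.2000·1/438 = 0.5096


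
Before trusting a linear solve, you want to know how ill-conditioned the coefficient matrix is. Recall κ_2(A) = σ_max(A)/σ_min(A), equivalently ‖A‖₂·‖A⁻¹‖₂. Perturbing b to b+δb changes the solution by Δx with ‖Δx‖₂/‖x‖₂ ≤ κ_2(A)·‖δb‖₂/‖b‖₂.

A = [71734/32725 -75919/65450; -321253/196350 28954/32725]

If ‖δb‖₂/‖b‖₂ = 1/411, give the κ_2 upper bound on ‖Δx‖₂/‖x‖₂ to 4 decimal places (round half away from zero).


0.5620

M = AᵀA = [11538043729/1542132900 -20511584/5140443; -20511584/5140443 364681241/171348100]. tr(M)=25640441/2668050, det(M)=923521/533610000
eigenvalues of AᵀA: λ = (tr ± √(tr²−4·det))/2 = 961/100, 961/5336100
σ_max=√(961/100)=(31/10), σ_min=√(961/5336100)=(31/2310) → κ = 231.0000
worst-case relative error ≤ 231.0000 × 1/411 = 0.5620


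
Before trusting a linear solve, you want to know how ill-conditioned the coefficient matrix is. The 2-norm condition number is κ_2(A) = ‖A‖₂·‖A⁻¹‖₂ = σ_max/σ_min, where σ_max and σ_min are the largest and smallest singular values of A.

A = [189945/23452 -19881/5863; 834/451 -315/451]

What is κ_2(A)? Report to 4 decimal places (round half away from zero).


AᵀA = [22581729/327184 -2352105/81796; -2352105/81796 245106/20449]; tr = 156825/1936, det = 729/1936
solving λ² − 156825/1936·λ + 729/1936 = 0 gives λ = 81, 9/1936
so κ_2 = √(81 / (9/1936)) = 132.0000

132.0000
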